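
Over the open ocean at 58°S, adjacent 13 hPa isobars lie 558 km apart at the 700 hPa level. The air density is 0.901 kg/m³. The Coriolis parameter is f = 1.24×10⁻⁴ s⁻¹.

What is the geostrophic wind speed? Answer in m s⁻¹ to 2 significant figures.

Pressure gradient: |∂P/∂n| = 1300 Pa / 558000 m = 2.33×10⁻³ Pa/m
Geostrophic balance (pressure-gradient force = Coriolis force):
V_g = (1/(fρ)) |∂P/∂n| = 2.33×10⁻³ / (1.24×10⁻⁴ × 0.901) = 20.9 m/s

21 m s⁻¹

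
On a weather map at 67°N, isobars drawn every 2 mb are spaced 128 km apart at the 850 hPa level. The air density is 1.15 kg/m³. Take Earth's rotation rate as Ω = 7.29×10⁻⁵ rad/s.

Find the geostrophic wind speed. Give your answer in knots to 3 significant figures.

19.7 knots

Coriolis parameter at 67°N:
f = 2Ω sin φ = 2 × 7.29×10⁻⁵ × sin 67° = 1.34×10⁻⁴ s⁻¹
Pressure gradient: |∂P/∂n| = 200 Pa / 128000 m = 1.56×10⁻³ Pa/m
Geostrophic balance (pressure-gradient force = Coriolis force):
V_g = (1/(fρ)) |∂P/∂n| = 1.56×10⁻³ / (1.34×10⁻⁴ × 1.15) = 10.1 m/s
Converting: 10.1 m/s × 1.944 = 19.7 knots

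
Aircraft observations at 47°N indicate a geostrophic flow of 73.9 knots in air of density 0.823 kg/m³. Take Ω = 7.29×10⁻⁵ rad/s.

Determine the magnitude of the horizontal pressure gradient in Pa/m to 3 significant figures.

Coriolis parameter at 47°N:
f = 2Ω sin φ = 2 × 7.29×10⁻⁵ × sin 47° = 1.07×10⁻⁴ s⁻¹
Wind speed in SI: 73.9 knots = 38.0 m/s
Geostrophic balance rearranged: |∂P/∂n| = f ρ V_g
|∂P/∂n| = 1.07×10⁻⁴ × 0.823 × 38.0 = 3.34×10⁻³ Pa/m

3.34×10⁻³ Pa/m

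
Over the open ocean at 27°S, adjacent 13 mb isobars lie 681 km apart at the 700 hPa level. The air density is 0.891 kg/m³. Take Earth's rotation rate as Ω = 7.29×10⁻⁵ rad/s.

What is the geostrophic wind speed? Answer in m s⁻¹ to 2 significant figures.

32 m s⁻¹

Coriolis parameter at 27°S:
f = 2Ω sin φ = 2 × 7.29×10⁻⁵ × sin 27° = 6.62×10⁻⁵ s⁻¹
Pressure gradient: |∂P/∂n| = 1300 Pa / 681000 m = 1.91×10⁻³ Pa/m
Geostrophic balance (pressure-gradient force = Coriolis force):
V_g = (1/(fρ)) |∂P/∂n| = 1.91×10⁻³ / (6.62×10⁻⁵ × 0.891) = 32.4 m/s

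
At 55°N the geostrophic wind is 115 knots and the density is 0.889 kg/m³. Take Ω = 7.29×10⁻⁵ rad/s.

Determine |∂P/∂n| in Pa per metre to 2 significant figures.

Coriolis parameter at 55°N:
f = 2Ω sin φ = 2 × 7.29×10⁻⁵ × sin 55° = 1.19×10⁻⁴ s⁻¹
Wind speed in SI: 115 knots = 59.2 m/s
Geostrophic balance rearranged: |∂P/∂n| = f ρ V_g
|∂P/∂n| = 1.19×10⁻⁴ × 0.889 × 59.2 = 6.28×10⁻³ Pa/m

6.3×10⁻³ Pa/m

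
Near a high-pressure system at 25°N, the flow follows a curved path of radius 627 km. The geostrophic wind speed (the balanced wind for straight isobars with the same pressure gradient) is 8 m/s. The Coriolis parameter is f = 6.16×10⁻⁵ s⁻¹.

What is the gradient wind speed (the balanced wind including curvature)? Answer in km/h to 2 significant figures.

41 km/h

Around a high, pressure-gradient force acts outward with centrifugal, so Coriolis balances both:
fV = (1/ρ)|∂P/∂n| + V²/R  →  V² − fR·V + fR·V_g = 0
With fR = 6.16×10⁻⁵ × 627×10³ m = 38.6 m/s:
V = [fR − √((fR)² − 4 fR V_g)]/2 = [38.6 − √(38.6² − 4×38.6×8)]/2 = 11.3 m/s
Supergeostrophic (V > V_g = 8 m/s), as expected around a high.
Converting: 11.3 m/s × 3.6 = 41 km/h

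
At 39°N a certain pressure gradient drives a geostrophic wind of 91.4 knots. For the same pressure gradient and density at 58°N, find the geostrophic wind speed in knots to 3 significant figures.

67.8 knots

With the same pressure gradient and density, V_g ∝ 1/f ∝ 1/sin φ.
V₂ = V₁ · sin φ₁ / sin φ₂ = 91.4 × sin 39° / sin 58°
V₂ = 91.4 × 0.6293/0.8480 = 67.8 knots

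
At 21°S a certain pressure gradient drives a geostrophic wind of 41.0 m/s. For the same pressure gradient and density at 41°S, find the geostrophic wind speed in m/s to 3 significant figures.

22.4 m/s

With the same pressure gradient and density, V_g ∝ 1/f ∝ 1/sin φ.
V₂ = V₁ · sin φ₁ / sin φ₂ = 41.0 × sin 21° / sin 41°
V₂ = 41.0 × 0.3584/0.6561 = 22.4 m/s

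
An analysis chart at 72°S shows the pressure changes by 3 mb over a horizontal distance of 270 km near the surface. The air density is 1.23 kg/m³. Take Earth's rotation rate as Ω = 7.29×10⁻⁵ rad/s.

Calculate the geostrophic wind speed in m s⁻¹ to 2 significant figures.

Coriolis parameter at 72°S:
f = 2Ω sin φ = 2 × 7.29×10⁻⁵ × sin 72° = 1.39×10⁻⁴ s⁻¹
Pressure gradient: |∂P/∂n| = 300 Pa / 270000 m = 1.11×10⁻³ Pa/m
Geostrophic balance (pressure-gradient force = Coriolis force):
V_g = (1/(fρ)) |∂P/∂n| = 1.11×10⁻³ / (1.39×10⁻⁴ × 1.23) = 6.51 m/s

6.5 m s⁻¹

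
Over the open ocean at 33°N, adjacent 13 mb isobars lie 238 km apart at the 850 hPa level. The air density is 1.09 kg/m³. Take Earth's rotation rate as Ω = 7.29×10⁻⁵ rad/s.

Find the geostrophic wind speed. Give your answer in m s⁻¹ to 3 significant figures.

63.1 m s⁻¹

Coriolis parameter at 33°N:
f = 2Ω sin φ = 2 × 7.29×10⁻⁵ × sin 33° = 7.94×10⁻⁵ s⁻¹
Pressure gradient: |∂P/∂n| = 1300 Pa / 238000 m = 5.46×10⁻³ Pa/m
Geostrophic balance (pressure-gradient force = Coriolis force):
V_g = (1/(fρ)) |∂P/∂n| = 5.46×10⁻³ / (7.94×10⁻⁵ × 1.09) = 63.1 m/s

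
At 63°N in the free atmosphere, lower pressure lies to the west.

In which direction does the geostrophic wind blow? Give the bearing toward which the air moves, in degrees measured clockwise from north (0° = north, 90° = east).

000°

The pressure-gradient force points toward the west (bearing 270°).
Geostrophic balance: in the Northern Hemisphere the Coriolis force deflects motion to the right, so the geostrophic wind blows 90° to the right of the pressure-gradient force (low pressure on the left).
Rotating 270° by 90° clockwise gives 000° — the wind blows toward the north.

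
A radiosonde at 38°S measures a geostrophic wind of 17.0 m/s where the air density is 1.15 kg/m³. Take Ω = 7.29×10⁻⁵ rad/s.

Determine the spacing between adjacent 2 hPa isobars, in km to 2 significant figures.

Coriolis parameter at 38°S:
f = 2Ω sin φ = 2 × 7.29×10⁻⁵ × sin 38° = 8.98×10⁻⁵ s⁻¹
Geostrophic balance rearranged: |∂P/∂n| = f ρ V_g
|∂P/∂n| = 8.98×10⁻⁵ × 1.15 × 17.0 = 1.75×10⁻³ Pa/m
Isobar spacing: Δn = ΔP/|∂P/∂n| = 200 Pa / 1.75×10⁻³ Pa/m = 113968 m ≈ 110 km

110 km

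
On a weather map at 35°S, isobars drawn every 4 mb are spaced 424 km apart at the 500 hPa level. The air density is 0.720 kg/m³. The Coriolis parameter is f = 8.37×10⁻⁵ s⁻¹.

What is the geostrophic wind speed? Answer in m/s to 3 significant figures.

15.7 m/s

Pressure gradient: |∂P/∂n| = 400 Pa / 424000 m = 9.43×10⁻⁴ Pa/m
Geostrophic balance (pressure-gradient force = Coriolis force):
V_g = (1/(fρ)) |∂P/∂n| = 9.43×10⁻⁴ / (8.37×10⁻⁵ × 0.720) = 15.7 m/s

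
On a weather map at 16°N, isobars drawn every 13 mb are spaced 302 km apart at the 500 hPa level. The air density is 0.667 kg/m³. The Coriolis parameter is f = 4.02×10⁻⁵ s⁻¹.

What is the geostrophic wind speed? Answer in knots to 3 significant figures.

312 knots

Pressure gradient: |∂P/∂n| = 1300 Pa / 302000 m = 4.30×10⁻³ Pa/m
Geostrophic balance (pressure-gradient force = Coriolis force):
V_g = (1/(fρ)) |∂P/∂n| = 4.30×10⁻³ / (4.02×10⁻⁵ × 0.667) = 161 m/s
Converting: 161 m/s × 1.944 = 312 knots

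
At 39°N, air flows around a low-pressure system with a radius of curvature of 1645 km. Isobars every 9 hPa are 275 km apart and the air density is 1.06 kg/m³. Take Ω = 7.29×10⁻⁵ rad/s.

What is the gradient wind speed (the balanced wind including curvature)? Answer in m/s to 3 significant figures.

28.3 m/s

Coriolis parameter at 39°N:
f = 2Ω sin φ = 2 × 7.29×10⁻⁵ × sin 39° = 9.18×10⁻⁵ s⁻¹
Pressure gradient: |∂P/∂n| = 900 Pa / 275000 m = 3.27×10⁻³ Pa/m
Geostrophic speed: V_g = |∂P/∂n|/(fρ) = 3.27×10⁻³/(9.18×10⁻⁵ × 1.06) = 33.6 m/s
Around a low, centrifugal force acts outward with Coriolis, so pressure-gradient force balances both:
(1/ρ)|∂P/∂n| = fV + V²/R  →  V² + fR·V − fR·V_g = 0
With fR = 9.18×10⁻⁵ × 1645×10³ m = 151 m/s:
V = [−fR + √((fR)² + 4 fR V_g)]/2 = [−151 + √(151² + 4×151×33.6)]/2 = 28.3 m/s
Subgeostrophic (V < V_g = 33.6 m/s), as expected around a low.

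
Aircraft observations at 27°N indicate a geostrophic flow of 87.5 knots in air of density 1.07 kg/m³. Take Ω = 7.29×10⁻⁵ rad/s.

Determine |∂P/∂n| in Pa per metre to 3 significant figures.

3.19×10⁻³ Pa/m

Coriolis parameter at 27°N:
f = 2Ω sin φ = 2 × 7.29×10⁻⁵ × sin 27° = 6.62×10⁻⁵ s⁻¹
Wind speed in SI: 87.5 knots = 45.0 m/s
Geostrophic balance rearranged: |∂P/∂n| = f ρ V_g
|∂P/∂n| = 6.62×10⁻⁵ × 1.07 × 45.0 = 3.19×10⁻³ Pa/m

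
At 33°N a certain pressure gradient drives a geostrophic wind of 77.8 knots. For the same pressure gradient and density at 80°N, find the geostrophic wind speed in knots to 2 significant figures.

43 knots

With the same pressure gradient and density, V_g ∝ 1/f ∝ 1/sin φ.
V₂ = V₁ · sin φ₁ / sin φ₂ = 77.8 × sin 33° / sin 80°
V₂ = 77.8 × 0.5446/0.9848 = 43 knots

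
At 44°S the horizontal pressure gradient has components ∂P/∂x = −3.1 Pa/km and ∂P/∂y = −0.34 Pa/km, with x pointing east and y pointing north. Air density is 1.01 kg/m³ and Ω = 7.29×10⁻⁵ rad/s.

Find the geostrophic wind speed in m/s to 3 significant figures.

Coriolis parameter at 44°S:
f = 2Ω sin φ = 2 × 7.29×10⁻⁵ × sin 44° = 1.01×10⁻⁴ s⁻¹
In the Southern Hemisphere f is negative: f = −1.01×10⁻⁴ s⁻¹.
Component geostrophic relations (x east, y north):
u_g = −(1/(fρ)) ∂P/∂y,  v_g = (1/(fρ)) ∂P/∂x
u_g = −(−0.34×10⁻³)/(−1.01×10⁻⁴ × 1.01) = −3.32 m/s;  v_g = (−3.1×10⁻³)/(−1.01×10⁻⁴ × 1.01) = 30.3 m/s
|V_g| = √(u_g² + v_g²) = 30.5 m/s

30.5 m/s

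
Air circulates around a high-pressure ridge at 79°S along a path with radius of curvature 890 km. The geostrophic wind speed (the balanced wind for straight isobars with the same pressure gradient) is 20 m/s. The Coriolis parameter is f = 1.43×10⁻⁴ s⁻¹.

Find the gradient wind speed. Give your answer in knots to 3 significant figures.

Around a high, pressure-gradient force acts outward with centrifugal, so Coriolis balances both:
fV = (1/ρ)|∂P/∂n| + V²/R  →  V² − fR·V + fR·V_g = 0
With fR = 1.43×10⁻⁴ × 890×10³ m = 127 m/s:
V = [fR − √((fR)² − 4 fR V_g)]/2 = [127 − √(127² − 4×127×20)]/2 = 24.9 m/s
Supergeostrophic (V > V_g = 20 m/s), as expected around a high.
Converting: 24.9 m/s × 1.944 = 48.3 knots

48.3 knots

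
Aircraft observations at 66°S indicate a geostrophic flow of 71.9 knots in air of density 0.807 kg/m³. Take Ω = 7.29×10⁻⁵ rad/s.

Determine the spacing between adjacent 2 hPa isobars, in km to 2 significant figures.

Coriolis parameter at 66°S:
f = 2Ω sin φ = 2 × 7.29×10⁻⁵ × sin 66° = 1.33×10⁻⁴ s⁻¹
Wind speed in SI: 71.9 knots = 37.0 m/s
Geostrophic balance rearranged: |∂P/∂n| = f ρ V_g
|∂P/∂n| = 1.33×10⁻⁴ × 0.807 × 37.0 = 3.98×10⁻³ Pa/m
Isobar spacing: Δn = ΔP/|∂P/∂n| = 200 Pa / 3.98×10⁻³ Pa/m = 50304 m ≈ 50 km

50 km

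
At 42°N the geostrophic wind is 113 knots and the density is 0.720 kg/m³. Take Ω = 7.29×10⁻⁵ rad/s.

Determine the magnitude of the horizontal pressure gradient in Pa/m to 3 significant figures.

4.08×10⁻³ Pa/m

Coriolis parameter at 42°N:
f = 2Ω sin φ = 2 × 7.29×10⁻⁵ × sin 42° = 9.76×10⁻⁵ s⁻¹
Wind speed in SI: 113 knots = 58.1 m/s
Geostrophic balance rearranged: |∂P/∂n| = f ρ V_g
|∂P/∂n| = 9.76×10⁻⁵ × 0.720 × 58.1 = 4.08×10⁻³ Pa/m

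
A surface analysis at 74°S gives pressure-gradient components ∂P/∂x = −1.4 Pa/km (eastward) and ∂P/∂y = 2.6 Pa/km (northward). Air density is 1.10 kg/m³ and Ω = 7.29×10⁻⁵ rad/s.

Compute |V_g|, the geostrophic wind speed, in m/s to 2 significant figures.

Coriolis parameter at 74°S:
f = 2Ω sin φ = 2 × 7.29×10⁻⁵ × sin 74° = 1.40×10⁻⁴ s⁻¹
In the Southern Hemisphere f is negative: f = −1.40×10⁻⁴ s⁻¹.
Component geostrophic relations (x east, y north):
u_g = −(1/(fρ)) ∂P/∂y,  v_g = (1/(fρ)) ∂P/∂x
u_g = −(2.6×10⁻³)/(−1.40×10⁻⁴ × 1.10) = 16.9 m/s;  v_g = (−1.4×10⁻³)/(−1.40×10⁻⁴ × 1.10) = 9.08 m/s
|V_g| = √(u_g² + v_g²) = 19.2 m/s

19 m/s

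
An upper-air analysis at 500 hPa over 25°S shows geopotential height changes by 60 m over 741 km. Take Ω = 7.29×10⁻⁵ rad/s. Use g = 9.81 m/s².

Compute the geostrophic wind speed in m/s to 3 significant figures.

12.9 m/s

Coriolis parameter at 25°S:
f = 2Ω sin φ = 2 × 7.29×10⁻⁵ × sin 25° = 6.16×10⁻⁵ s⁻¹
Height gradient: |∂Z/∂n| = 60 m / 741000 m = 8.10×10⁻⁵
On a pressure surface, geostrophic balance gives V_g = (g/f)|∂Z/∂n|:
V_g = 9.81 × 8.10×10⁻⁵ / 6.16×10⁻⁵ = 12.9 m/s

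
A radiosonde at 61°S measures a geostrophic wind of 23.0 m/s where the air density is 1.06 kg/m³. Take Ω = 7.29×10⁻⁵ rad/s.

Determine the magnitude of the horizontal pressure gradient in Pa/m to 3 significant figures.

3.11×10⁻³ Pa/m

Coriolis parameter at 61°S:
f = 2Ω sin φ = 2 × 7.29×10⁻⁵ × sin 61° = 1.28×10⁻⁴ s⁻¹
Geostrophic balance rearranged: |∂P/∂n| = f ρ V_g
|∂P/∂n| = 1.28×10⁻⁴ × 1.06 × 23.0 = 3.11×10⁻³ Pa/m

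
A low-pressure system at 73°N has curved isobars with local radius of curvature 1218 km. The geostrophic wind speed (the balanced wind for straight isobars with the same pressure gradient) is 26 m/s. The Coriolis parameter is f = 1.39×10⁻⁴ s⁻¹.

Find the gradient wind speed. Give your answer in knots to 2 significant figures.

Around a low, centrifugal force acts outward with Coriolis, so pressure-gradient force balances both:
(1/ρ)|∂P/∂n| = fV + V²/R  →  V² + fR·V − fR·V_g = 0
With fR = 1.39×10⁻⁴ × 1218×10³ m = 169 m/s:
V = [−fR + √((fR)² + 4 fR V_g)]/2 = [−169 + √(169² + 4×169×26)]/2 = 22.9 m/s
Subgeostrophic (V < V_g = 26 m/s), as expected around a low.
Converting: 22.9 m/s × 1.944 = 45 knots

45 knots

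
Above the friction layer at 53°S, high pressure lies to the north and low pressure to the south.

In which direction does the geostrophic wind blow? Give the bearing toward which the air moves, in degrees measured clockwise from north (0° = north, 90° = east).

The pressure-gradient force points toward the south (bearing 180°).
Geostrophic balance: in the Southern Hemisphere the Coriolis force deflects motion to the left, so the geostrophic wind blows 90° to the left of the pressure-gradient force (low pressure on the right).
Rotating 180° by 90° counterclockwise gives 090° — the wind blows toward the east.

090°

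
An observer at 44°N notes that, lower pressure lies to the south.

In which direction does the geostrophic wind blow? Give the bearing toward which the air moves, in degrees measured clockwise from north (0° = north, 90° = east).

270°

The pressure-gradient force points toward the south (bearing 180°).
Geostrophic balance: in the Northern Hemisphere the Coriolis force deflects motion to the right, so the geostrophic wind blows 90° to the right of the pressure-gradient force (low pressure on the left).
Rotating 180° by 90° clockwise gives 270° — the wind blows toward the west.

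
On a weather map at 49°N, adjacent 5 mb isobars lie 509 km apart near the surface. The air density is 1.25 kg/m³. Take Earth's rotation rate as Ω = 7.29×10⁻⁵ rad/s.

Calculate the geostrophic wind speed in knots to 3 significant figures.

13.9 knots

Coriolis parameter at 49°N:
f = 2Ω sin φ = 2 × 7.29×10⁻⁵ × sin 49° = 1.10×10⁻⁴ s⁻¹
Pressure gradient: |∂P/∂n| = 500 Pa / 509000 m = 9.82×10⁻⁴ Pa/m
Geostrophic balance (pressure-gradient force = Coriolis force):
V_g = (1/(fρ)) |∂P/∂n| = 9.82×10⁻⁴ / (1.10×10⁻⁴ × 1.25) = 7.14 m/s
Converting: 7.14 m/s × 1.944 = 13.9 knots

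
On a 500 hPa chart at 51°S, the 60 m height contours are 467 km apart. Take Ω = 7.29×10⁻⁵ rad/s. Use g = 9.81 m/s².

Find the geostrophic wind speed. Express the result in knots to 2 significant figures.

22 knots

Coriolis parameter at 51°S:
f = 2Ω sin φ = 2 × 7.29×10⁻⁵ × sin 51° = 1.13×10⁻⁴ s⁻¹
Height gradient: |∂Z/∂n| = 60 m / 467000 m = 1.28×10⁻⁴
On a pressure surface, geostrophic balance gives V_g = (g/f)|∂Z/∂n|:
V_g = 9.81 × 1.28×10⁻⁴ / 1.13×10⁻⁴ = 11.1 m/s
Converting: 11.1 m/s × 1.944 = 22 knots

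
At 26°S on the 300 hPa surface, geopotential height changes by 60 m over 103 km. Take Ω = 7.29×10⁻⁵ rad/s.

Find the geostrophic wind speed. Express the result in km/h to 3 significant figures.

322 km/h

Coriolis parameter at 26°S:
f = 2Ω sin φ = 2 × 7.29×10⁻⁵ × sin 26° = 6.39×10⁻⁵ s⁻¹
Height gradient: |∂Z/∂n| = 60 m / 103000 m = 5.83×10⁻⁴
On a pressure surface, geostrophic balance gives V_g = (g/f)|∂Z/∂n|:
V_g = 9.81 × 5.83×10⁻⁴ / 6.39×10⁻⁵ = 89.4 m/s
Converting: 89.4 m/s × 3.6 = 322 km/h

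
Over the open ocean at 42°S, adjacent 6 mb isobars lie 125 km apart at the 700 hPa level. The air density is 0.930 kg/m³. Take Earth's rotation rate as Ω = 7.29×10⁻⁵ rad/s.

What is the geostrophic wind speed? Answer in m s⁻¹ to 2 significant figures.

53 m s⁻¹

Coriolis parameter at 42°S:
f = 2Ω sin φ = 2 × 7.29×10⁻⁵ × sin 42° = 9.76×10⁻⁵ s⁻¹
Pressure gradient: |∂P/∂n| = 600 Pa / 125000 m = 4.80×10⁻³ Pa/m
Geostrophic balance (pressure-gradient force = Coriolis force):
V_g = (1/(fρ)) |∂P/∂n| = 4.80×10⁻³ / (9.76×10⁻⁵ × 0.930) = 52.9 m/s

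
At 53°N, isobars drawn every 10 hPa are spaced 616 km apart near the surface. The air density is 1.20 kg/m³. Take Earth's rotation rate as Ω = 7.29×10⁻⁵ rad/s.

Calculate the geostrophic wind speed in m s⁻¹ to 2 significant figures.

12 m s⁻¹

Coriolis parameter at 53°N:
f = 2Ω sin φ = 2 × 7.29×10⁻⁵ × sin 53° = 1.16×10⁻⁴ s⁻¹
Pressure gradient: |∂P/∂n| = 1000 Pa / 616000 m = 1.62×10⁻³ Pa/m
Geostrophic balance (pressure-gradient force = Coriolis force):
V_g = (1/(fρ)) |∂P/∂n| = 1.62×10⁻³ / (1.16×10⁻⁴ × 1.20) = 11.6 m/s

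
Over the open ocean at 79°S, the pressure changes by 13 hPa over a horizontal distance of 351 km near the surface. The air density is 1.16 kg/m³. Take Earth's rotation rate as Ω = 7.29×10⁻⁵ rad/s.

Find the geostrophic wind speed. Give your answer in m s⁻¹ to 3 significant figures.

Coriolis parameter at 79°S:
f = 2Ω sin φ = 2 × 7.29×10⁻⁵ × sin 79° = 1.43×10⁻⁴ s⁻¹
Pressure gradient: |∂P/∂n| = 1300 Pa / 351000 m = 3.70×10⁻³ Pa/m
Geostrophic balance (pressure-gradient force = Coriolis force):
V_g = (1/(fρ)) |∂P/∂n| = 3.70×10⁻³ / (1.43×10⁻⁴ × 1.16) = 22.3 m/s

22.3 m s⁻¹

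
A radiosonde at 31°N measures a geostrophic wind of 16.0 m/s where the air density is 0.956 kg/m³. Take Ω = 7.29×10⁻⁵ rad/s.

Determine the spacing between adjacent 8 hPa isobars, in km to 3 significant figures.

Coriolis parameter at 31°N:
f = 2Ω sin φ = 2 × 7.29×10⁻⁵ × sin 31° = 7.51×10⁻⁵ s⁻¹
Geostrophic balance rearranged: |∂P/∂n| = f ρ V_g
|∂P/∂n| = 7.51×10⁻⁵ × 0.956 × 16.0 = 1.15×10⁻³ Pa/m
Isobar spacing: Δn = ΔP/|∂P/∂n| = 800 Pa / 1.15×10⁻³ Pa/m = 696491 m ≈ 696 km

696 km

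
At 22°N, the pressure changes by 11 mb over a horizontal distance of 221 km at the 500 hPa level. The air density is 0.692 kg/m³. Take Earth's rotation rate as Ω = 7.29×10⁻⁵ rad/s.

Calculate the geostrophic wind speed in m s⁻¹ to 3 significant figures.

132 m s⁻¹

Coriolis parameter at 22°N:
f = 2Ω sin φ = 2 × 7.29×10⁻⁵ × sin 22° = 5.46×10⁻⁵ s⁻¹
Pressure gradient: |∂P/∂n| = 1100 Pa / 221000 m = 4.98×10⁻³ Pa/m
Geostrophic balance (pressure-gradient force = Coriolis force):
V_g = (1/(fρ)) |∂P/∂n| = 4.98×10⁻³ / (5.46×10⁻⁵ × 0.692) = 132 m/s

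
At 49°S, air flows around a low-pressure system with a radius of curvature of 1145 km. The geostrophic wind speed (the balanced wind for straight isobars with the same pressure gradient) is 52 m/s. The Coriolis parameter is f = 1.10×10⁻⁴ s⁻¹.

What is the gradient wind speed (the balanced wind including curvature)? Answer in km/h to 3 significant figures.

142 km/h

Around a low, centrifugal force acts outward with Coriolis, so pressure-gradient force balances both:
(1/ρ)|∂P/∂n| = fV + V²/R  →  V² + fR·V − fR·V_g = 0
With fR = 1.10×10⁻⁴ × 1145×10³ m = 126 m/s:
V = [−fR + √((fR)² + 4 fR V_g)]/2 = [−126 + √(126² + 4×126×52)]/2 = 39.6 m/s
Subgeostrophic (V < V_g = 52 m/s), as expected around a low.
Converting: 39.6 m/s × 3.6 = 142 km/h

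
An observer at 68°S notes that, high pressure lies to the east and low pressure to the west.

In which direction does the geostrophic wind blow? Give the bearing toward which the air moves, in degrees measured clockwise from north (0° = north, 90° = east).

180°

The pressure-gradient force points toward the west (bearing 270°).
Geostrophic balance: in the Southern Hemisphere the Coriolis force deflects motion to the left, so the geostrophic wind blows 90° to the left of the pressure-gradient force (low pressure on the right).
Rotating 270° by 90° counterclockwise gives 180° — the wind blows toward the south.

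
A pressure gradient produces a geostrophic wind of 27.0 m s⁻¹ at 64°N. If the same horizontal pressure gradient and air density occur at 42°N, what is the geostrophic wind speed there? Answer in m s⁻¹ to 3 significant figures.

With the same pressure gradient and density, V_g ∝ 1/f ∝ 1/sin φ.
V₂ = V₁ · sin φ₁ / sin φ₂ = 27.0 × sin 64° / sin 42°
V₂ = 27.0 × 0.8988/0.6691 = 36.3 m s⁻¹

36.3 m s⁻¹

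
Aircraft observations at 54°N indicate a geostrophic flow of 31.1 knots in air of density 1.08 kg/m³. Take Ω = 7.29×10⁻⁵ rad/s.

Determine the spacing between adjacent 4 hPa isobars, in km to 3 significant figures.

Coriolis parameter at 54°N:
f = 2Ω sin φ = 2 × 7.29×10⁻⁵ × sin 54° = 1.18×10⁻⁴ s⁻¹
Wind speed in SI: 31.1 knots = 16.0 m/s
Geostrophic balance rearranged: |∂P/∂n| = f ρ V_g
|∂P/∂n| = 1.18×10⁻⁴ × 1.08 × 16.0 = 2.04×10⁻³ Pa/m
Isobar spacing: Δn = ΔP/|∂P/∂n| = 400 Pa / 2.04×10⁻³ Pa/m = 196256 m ≈ 196 km

196 km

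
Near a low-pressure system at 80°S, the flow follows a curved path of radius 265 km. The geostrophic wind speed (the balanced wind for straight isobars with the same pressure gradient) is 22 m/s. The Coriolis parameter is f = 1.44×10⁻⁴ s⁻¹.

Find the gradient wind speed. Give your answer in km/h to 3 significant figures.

Around a low, centrifugal force acts outward with Coriolis, so pressure-gradient force balances both:
(1/ρ)|∂P/∂n| = fV + V²/R  →  V² + fR·V − fR·V_g = 0
With fR = 1.44×10⁻⁴ × 265×10³ m = 38.2 m/s:
V = [−fR + √((fR)² + 4 fR V_g)]/2 = [−38.2 + √(38.2² + 4×38.2×22)]/2 = 15.6 m/s
Subgeostrophic (V < V_g = 22 m/s), as expected around a low.
Converting: 15.6 m/s × 3.6 = 56.2 km/h

56.2 km/h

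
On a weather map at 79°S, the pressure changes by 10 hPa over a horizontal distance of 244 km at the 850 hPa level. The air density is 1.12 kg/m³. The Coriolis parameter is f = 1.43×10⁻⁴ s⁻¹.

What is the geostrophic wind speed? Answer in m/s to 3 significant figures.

25.6 m/s

Pressure gradient: |∂P/∂n| = 1000 Pa / 244000 m = 4.10×10⁻³ Pa/m
Geostrophic balance (pressure-gradient force = Coriolis force):
V_g = (1/(fρ)) |∂P/∂n| = 4.10×10⁻³ / (1.43×10⁻⁴ × 1.12) = 25.6 m/s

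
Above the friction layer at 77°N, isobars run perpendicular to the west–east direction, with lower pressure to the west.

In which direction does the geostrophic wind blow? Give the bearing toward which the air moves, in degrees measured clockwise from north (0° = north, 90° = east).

000°

The pressure-gradient force points toward the west (bearing 270°).
Geostrophic balance: in the Northern Hemisphere the Coriolis force deflects motion to the right, so the geostrophic wind blows 90° to the right of the pressure-gradient force (low pressure on the left).
Rotating 270° by 90° clockwise gives 000° — the wind blows toward the north.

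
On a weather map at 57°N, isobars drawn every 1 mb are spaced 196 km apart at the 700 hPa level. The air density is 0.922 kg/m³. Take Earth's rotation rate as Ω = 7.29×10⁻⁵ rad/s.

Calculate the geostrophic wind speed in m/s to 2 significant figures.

4.5 m/s

Coriolis parameter at 57°N:
f = 2Ω sin φ = 2 × 7.29×10⁻⁵ × sin 57° = 1.22×10⁻⁴ s⁻¹
Pressure gradient: |∂P/∂n| = 100 Pa / 196000 m = 5.10×10⁻⁴ Pa/m
Geostrophic balance (pressure-gradient force = Coriolis force):
V_g = (1/(fρ)) |∂P/∂n| = 5.10×10⁻⁴ / (1.22×10⁻⁴ × 0.922) = 4.53 m/s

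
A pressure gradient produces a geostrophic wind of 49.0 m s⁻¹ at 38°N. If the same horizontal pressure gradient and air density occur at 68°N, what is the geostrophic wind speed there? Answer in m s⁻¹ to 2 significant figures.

With the same pressure gradient and density, V_g ∝ 1/f ∝ 1/sin φ.
V₂ = V₁ · sin φ₁ / sin φ₂ = 49.0 × sin 38° / sin 68°
V₂ = 49.0 × 0.6157/0.9272 = 33 m s⁻¹

33 m s⁻¹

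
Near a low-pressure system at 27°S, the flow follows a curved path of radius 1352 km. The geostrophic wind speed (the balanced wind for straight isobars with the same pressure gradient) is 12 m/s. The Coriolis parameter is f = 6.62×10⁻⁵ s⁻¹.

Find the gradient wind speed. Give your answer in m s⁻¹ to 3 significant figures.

10.7 m s⁻¹

Around a low, centrifugal force acts outward with Coriolis, so pressure-gradient force balances both:
(1/ρ)|∂P/∂n| = fV + V²/R  →  V² + fR·V − fR·V_g = 0
With fR = 6.62×10⁻⁵ × 1352×10³ m = 89.5 m/s:
V = [−fR + √((fR)² + 4 fR V_g)]/2 = [−89.5 + √(89.5² + 4×89.5×12)]/2 = 10.7 m/s
Subgeostrophic (V < V_g = 12 m/s), as expected around a low.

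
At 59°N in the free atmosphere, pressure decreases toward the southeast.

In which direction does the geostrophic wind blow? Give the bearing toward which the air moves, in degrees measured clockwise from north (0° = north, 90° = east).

The pressure-gradient force points toward the southeast (bearing 135°).
Geostrophic balance: in the Northern Hemisphere the Coriolis force deflects motion to the right, so the geostrophic wind blows 90° to the right of the pressure-gradient force (low pressure on the left).
Rotating 135° by 90° clockwise gives 225° — the wind blows toward the southwest.

225°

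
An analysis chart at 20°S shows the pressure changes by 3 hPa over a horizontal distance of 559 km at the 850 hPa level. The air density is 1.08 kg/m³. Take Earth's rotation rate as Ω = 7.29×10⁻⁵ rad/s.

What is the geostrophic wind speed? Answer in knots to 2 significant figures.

19 knots

Coriolis parameter at 20°S:
f = 2Ω sin φ = 2 × 7.29×10⁻⁵ × sin 20° = 4.99×10⁻⁵ s⁻¹
Pressure gradient: |∂P/∂n| = 300 Pa / 559000 m = 5.37×10⁻⁴ Pa/m
Geostrophic balance (pressure-gradient force = Coriolis force):
V_g = (1/(fρ)) |∂P/∂n| = 5.37×10⁻⁴ / (4.99×10⁻⁵ × 1.08) = 9.96 m/s
Converting: 9.96 m/s × 1.944 = 19 knots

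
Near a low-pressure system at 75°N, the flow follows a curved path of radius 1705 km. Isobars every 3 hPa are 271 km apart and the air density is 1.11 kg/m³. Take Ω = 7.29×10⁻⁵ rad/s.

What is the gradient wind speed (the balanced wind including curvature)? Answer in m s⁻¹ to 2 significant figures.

6.9 m s⁻¹

Coriolis parameter at 75°N:
f = 2Ω sin φ = 2 × 7.29×10⁻⁵ × sin 75° = 1.41×10⁻⁴ s⁻¹
Pressure gradient: |∂P/∂n| = 300 Pa / 271000 m = 1.11×10⁻³ Pa/m
Geostrophic speed: V_g = |∂P/∂n|/(fρ) = 1.11×10⁻³/(1.41×10⁻⁴ × 1.11) = 7.08 m/s
Around a low, centrifugal force acts outward with Coriolis, so pressure-gradient force balances both:
(1/ρ)|∂P/∂n| = fV + V²/R  →  V² + fR·V − fR·V_g = 0
With fR = 1.41×10⁻⁴ × 1705×10³ m = 240 m/s:
V = [−fR + √((fR)² + 4 fR V_g)]/2 = [−240 + √(240² + 4×240×7.08)]/2 = 6.88 m/s
Subgeostrophic (V < V_g = 7.08 m/s), as expected around a low.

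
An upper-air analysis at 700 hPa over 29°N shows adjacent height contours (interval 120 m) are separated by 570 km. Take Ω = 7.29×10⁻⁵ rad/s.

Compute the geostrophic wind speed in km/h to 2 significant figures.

Coriolis parameter at 29°N:
f = 2Ω sin φ = 2 × 7.29×10⁻⁵ × sin 29° = 7.07×10⁻⁵ s⁻¹
Height gradient: |∂Z/∂n| = 120 m / 570000 m = 2.11×10⁻⁴
On a pressure surface, geostrophic balance gives V_g = (g/f)|∂Z/∂n|:
V_g = 9.81 × 2.11×10⁻⁴ / 7.07×10⁻⁵ = 29.2 m/s
Converting: 29.2 m/s × 3.6 = 110 km/h

110 km/h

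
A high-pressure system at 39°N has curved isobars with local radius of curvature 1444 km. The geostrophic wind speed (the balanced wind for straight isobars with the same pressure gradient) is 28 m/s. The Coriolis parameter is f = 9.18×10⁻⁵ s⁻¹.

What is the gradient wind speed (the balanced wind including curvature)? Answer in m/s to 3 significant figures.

40.2 m/s

Around a high, pressure-gradient force acts outward with centrifugal, so Coriolis balances both:
fV = (1/ρ)|∂P/∂n| + V²/R  →  V² − fR·V + fR·V_g = 0
With fR = 9.18×10⁻⁵ × 1444×10³ m = 133 m/s:
V = [fR − √((fR)² − 4 fR V_g)]/2 = [133 − √(133² − 4×133×28)]/2 = 40.2 m/s
Supergeostrophic (V > V_g = 28 m/s), as expected around a high.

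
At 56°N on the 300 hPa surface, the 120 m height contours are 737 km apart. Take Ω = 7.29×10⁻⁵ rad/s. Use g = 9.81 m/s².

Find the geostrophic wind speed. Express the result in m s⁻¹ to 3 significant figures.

Coriolis parameter at 56°N:
f = 2Ω sin φ = 2 × 7.29×10⁻⁵ × sin 56° = 1.21×10⁻⁴ s⁻¹
Height gradient: |∂Z/∂n| = 120 m / 737000 m = 1.63×10⁻⁴
On a pressure surface, geostrophic balance gives V_g = (g/f)|∂Z/∂n|:
V_g = 9.81 × 1.63×10⁻⁴ / 1.21×10⁻⁴ = 13.2 m/s

13.2 m s⁻¹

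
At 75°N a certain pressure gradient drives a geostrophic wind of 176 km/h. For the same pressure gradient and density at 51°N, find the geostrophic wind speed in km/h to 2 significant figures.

220 km/h

With the same pressure gradient and density, V_g ∝ 1/f ∝ 1/sin φ.
V₂ = V₁ · sin φ₁ / sin φ₂ = 176 × sin 75° / sin 51°
V₂ = 176 × 0.9659/0.7771 = 220 km/h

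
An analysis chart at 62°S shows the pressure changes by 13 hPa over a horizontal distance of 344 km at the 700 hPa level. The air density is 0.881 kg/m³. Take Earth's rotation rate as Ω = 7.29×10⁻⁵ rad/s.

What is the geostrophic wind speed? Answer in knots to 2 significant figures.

Coriolis parameter at 62°S:
f = 2Ω sin φ = 2 × 7.29×10⁻⁵ × sin 62° = 1.29×10⁻⁴ s⁻¹
Pressure gradient: |∂P/∂n| = 1300 Pa / 344000 m = 3.78×10⁻³ Pa/m
Geostrophic balance (pressure-gradient force = Coriolis force):
V_g = (1/(fρ)) |∂P/∂n| = 3.78×10⁻³ / (1.29×10⁻⁴ × 0.881) = 33.3 m/s
Converting: 33.3 m/s × 1.944 = 65 knots

65 knots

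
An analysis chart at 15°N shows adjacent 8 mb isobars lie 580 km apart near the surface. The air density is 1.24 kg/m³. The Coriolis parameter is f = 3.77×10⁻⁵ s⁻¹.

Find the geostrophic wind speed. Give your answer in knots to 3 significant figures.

57.4 knots

Pressure gradient: |∂P/∂n| = 800 Pa / 580000 m = 1.38×10⁻³ Pa/m
Geostrophic balance (pressure-gradient force = Coriolis force):
V_g = (1/(fρ)) |∂P/∂n| = 1.38×10⁻³ / (3.77×10⁻⁵ × 1.24) = 29.5 m/s
Converting: 29.5 m/s × 1.944 = 57.4 knots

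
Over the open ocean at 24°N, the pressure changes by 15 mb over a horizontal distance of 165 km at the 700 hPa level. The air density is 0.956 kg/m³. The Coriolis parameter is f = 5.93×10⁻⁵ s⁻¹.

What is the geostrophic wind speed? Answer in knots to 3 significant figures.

Pressure gradient: |∂P/∂n| = 1500 Pa / 165000 m = 9.09×10⁻³ Pa/m
Geostrophic balance (pressure-gradient force = Coriolis force):
V_g = (1/(fρ)) |∂P/∂n| = 9.09×10⁻³ / (5.93×10⁻⁵ × 0.956) = 160 m/s
Converting: 160 m/s × 1.944 = 312 knots

312 knots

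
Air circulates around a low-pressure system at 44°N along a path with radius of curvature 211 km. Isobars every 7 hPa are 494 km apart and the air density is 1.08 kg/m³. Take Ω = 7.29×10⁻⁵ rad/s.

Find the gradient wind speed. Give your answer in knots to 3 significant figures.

17.7 knots

Coriolis parameter at 44°N:
f = 2Ω sin φ = 2 × 7.29×10⁻⁵ × sin 44° = 1.01×10⁻⁴ s⁻¹
Pressure gradient: |∂P/∂n| = 700 Pa / 494000 m = 1.42×10⁻³ Pa/m
Geostrophic speed: V_g = |∂P/∂n|/(fρ) = 1.42×10⁻³/(1.01×10⁻⁴ × 1.08) = 13.0 m/s
Around a low, centrifugal force acts outward with Coriolis, so pressure-gradient force balances both:
(1/ρ)|∂P/∂n| = fV + V²/R  →  V² + fR·V − fR·V_g = 0
With fR = 1.01×10⁻⁴ × 211×10³ m = 21.4 m/s:
V = [−fR + √((fR)² + 4 fR V_g)]/2 = [−21.4 + √(21.4² + 4×21.4×13)]/2 = 9.09 m/s
Subgeostrophic (V < V_g = 13 m/s), as expected around a low.
Converting: 9.09 m/s × 1.944 = 17.7 knots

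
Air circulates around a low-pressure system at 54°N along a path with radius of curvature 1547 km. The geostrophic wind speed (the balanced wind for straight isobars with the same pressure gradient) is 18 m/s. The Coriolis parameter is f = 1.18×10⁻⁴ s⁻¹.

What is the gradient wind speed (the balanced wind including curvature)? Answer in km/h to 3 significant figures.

59.4 km/h

Around a low, centrifugal force acts outward with Coriolis, so pressure-gradient force balances both:
(1/ρ)|∂P/∂n| = fV + V²/R  →  V² + fR·V − fR·V_g = 0
With fR = 1.18×10⁻⁴ × 1547×10³ m = 183 m/s:
V = [−fR + √((fR)² + 4 fR V_g)]/2 = [−183 + √(183² + 4×183×18)]/2 = 16.5 m/s
Subgeostrophic (V < V_g = 18 m/s), as expected around a low.
Converting: 16.5 m/s × 3.6 = 59.4 km/h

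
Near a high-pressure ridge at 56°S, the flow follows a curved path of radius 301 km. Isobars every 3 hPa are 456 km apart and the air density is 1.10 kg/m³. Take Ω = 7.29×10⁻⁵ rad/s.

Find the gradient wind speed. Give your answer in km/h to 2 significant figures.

Coriolis parameter at 56°S:
f = 2Ω sin φ = 2 × 7.29×10⁻⁵ × sin 56° = 1.21×10⁻⁴ s⁻¹
Pressure gradient: |∂P/∂n| = 300 Pa / 456000 m = 6.58×10⁻⁴ Pa/m
Geostrophic speed: V_g = |∂P/∂n|/(fρ) = 6.58×10⁻⁴/(1.21×10⁻⁴ × 1.10) = 4.95 m/s
Around a high, pressure-gradient force acts outward with centrifugal, so Coriolis balances both:
fV = (1/ρ)|∂P/∂n| + V²/R  →  V² − fR·V + fR·V_g = 0
With fR = 1.21×10⁻⁴ × 301×10³ m = 36.4 m/s:
V = [fR − √((fR)² − 4 fR V_g)]/2 = [36.4 − √(36.4² − 4×36.4×4.95)]/2 = 5.91 m/s
Supergeostrophic (V > V_g = 4.95 m/s), as expected around a high.
Converting: 5.91 m/s × 3.6 = 21 km/h

21 km/h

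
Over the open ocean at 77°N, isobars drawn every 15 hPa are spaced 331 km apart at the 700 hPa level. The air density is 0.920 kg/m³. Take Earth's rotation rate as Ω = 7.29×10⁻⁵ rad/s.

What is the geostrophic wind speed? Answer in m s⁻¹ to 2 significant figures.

35 m s⁻¹

Coriolis parameter at 77°N:
f = 2Ω sin φ = 2 × 7.29×10⁻⁵ × sin 77° = 1.42×10⁻⁴ s⁻¹
Pressure gradient: |∂P/∂n| = 1500 Pa / 331000 m = 4.53×10⁻³ Pa/m
Geostrophic balance (pressure-gradient force = Coriolis force):
V_g = (1/(fρ)) |∂P/∂n| = 4.53×10⁻³ / (1.42×10⁻⁴ × 0.920) = 34.7 m/s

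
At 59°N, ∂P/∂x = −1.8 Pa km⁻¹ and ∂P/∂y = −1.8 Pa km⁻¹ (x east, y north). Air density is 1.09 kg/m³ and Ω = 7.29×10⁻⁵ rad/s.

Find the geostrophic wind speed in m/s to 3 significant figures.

18.7 m/s

Coriolis parameter at 59°N:
f = 2Ω sin φ = 2 × 7.29×10⁻⁵ × sin 59° = 1.25×10⁻⁴ s⁻¹
Component geostrophic relations (x east, y north):
u_g = −(1/(fρ)) ∂P/∂y,  v_g = (1/(fρ)) ∂P/∂x
u_g = −(−1.8×10⁻³)/(1.25×10⁻⁴ × 1.09) = 13.2 m/s;  v_g = (−1.8×10⁻³)/(1.25×10⁻⁴ × 1.09) = −13.2 m/s
|V_g| = √(u_g² + v_g²) = 18.7 m/s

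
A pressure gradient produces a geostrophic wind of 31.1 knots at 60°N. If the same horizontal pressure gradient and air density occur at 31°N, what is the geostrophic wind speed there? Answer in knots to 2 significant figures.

52 knots

With the same pressure gradient and density, V_g ∝ 1/f ∝ 1/sin φ.
V₂ = V₁ · sin φ₁ / sin φ₂ = 31.1 × sin 60° / sin 31°
V₂ = 31.1 × 0.8660/0.5150 = 52 knots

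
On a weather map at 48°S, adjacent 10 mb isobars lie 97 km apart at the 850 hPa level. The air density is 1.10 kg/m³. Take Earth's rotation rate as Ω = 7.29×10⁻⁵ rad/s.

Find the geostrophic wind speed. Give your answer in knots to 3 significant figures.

Coriolis parameter at 48°S:
f = 2Ω sin φ = 2 × 7.29×10⁻⁵ × sin 48° = 1.08×10⁻⁴ s⁻¹
Pressure gradient: |∂P/∂n| = 1000 Pa / 97000 m = 1.03×10⁻² Pa/m
Geostrophic balance (pressure-gradient force = Coriolis force):
V_g = (1/(fρ)) |∂P/∂n| = 1.03×10⁻² / (1.08×10⁻⁴ × 1.10) = 86.5 m/s
Converting: 86.5 m/s × 1.944 = 168 knots

168 knots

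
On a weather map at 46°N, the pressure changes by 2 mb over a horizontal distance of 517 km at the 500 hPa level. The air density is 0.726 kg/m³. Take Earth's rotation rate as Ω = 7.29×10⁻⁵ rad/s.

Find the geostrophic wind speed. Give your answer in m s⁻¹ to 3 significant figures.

5.08 m s⁻¹

Coriolis parameter at 46°N:
f = 2Ω sin φ = 2 × 7.29×10⁻⁵ × sin 46° = 1.05×10⁻⁴ s⁻¹
Pressure gradient: |∂P/∂n| = 200 Pa / 517000 m = 3.87×10⁻⁴ Pa/m
Geostrophic balance (pressure-gradient force = Coriolis force):
V_g = (1/(fρ)) |∂P/∂n| = 3.87×10⁻⁴ / (1.05×10⁻⁴ × 0.726) = 5.08 m/s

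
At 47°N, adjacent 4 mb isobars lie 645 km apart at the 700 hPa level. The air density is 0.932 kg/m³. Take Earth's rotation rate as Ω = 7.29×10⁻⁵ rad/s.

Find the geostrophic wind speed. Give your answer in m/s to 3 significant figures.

Coriolis parameter at 47°N:
f = 2Ω sin φ = 2 × 7.29×10⁻⁵ × sin 47° = 1.07×10⁻⁴ s⁻¹
Pressure gradient: |∂P/∂n| = 400 Pa / 645000 m = 6.20×10⁻⁴ Pa/m
Geostrophic balance (pressure-gradient force = Coriolis force):
V_g = (1/(fρ)) |∂P/∂n| = 6.20×10⁻⁴ / (1.07×10⁻⁴ × 0.932) = 6.24 m/s

6.24 m/s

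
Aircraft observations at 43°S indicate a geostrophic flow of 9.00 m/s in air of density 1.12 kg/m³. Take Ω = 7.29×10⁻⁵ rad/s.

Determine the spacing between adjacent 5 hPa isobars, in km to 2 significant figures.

Coriolis parameter at 43°S:
f = 2Ω sin φ = 2 × 7.29×10⁻⁵ × sin 43° = 9.94×10⁻⁵ s⁻¹
Geostrophic balance rearranged: |∂P/∂n| = f ρ V_g
|∂P/∂n| = 9.94×10⁻⁵ × 1.12 × 9.00 = 1.00×10⁻³ Pa/m
Isobar spacing: Δn = ΔP/|∂P/∂n| = 500 Pa / 1.00×10⁻³ Pa/m = 498848 m ≈ 500 km

500 km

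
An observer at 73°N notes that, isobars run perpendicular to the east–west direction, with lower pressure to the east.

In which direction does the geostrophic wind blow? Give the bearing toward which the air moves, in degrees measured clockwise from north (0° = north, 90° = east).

The pressure-gradient force points toward the east (bearing 090°).
Geostrophic balance: in the Northern Hemisphere the Coriolis force deflects motion to the right, so the geostrophic wind blows 90° to the right of the pressure-gradient force (low pressure on the left).
Rotating 090° by 90° clockwise gives 180° — the wind blows toward the south.

180°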